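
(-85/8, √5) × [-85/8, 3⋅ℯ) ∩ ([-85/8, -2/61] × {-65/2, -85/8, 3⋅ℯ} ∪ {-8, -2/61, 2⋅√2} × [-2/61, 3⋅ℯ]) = ((-85/8, -2/61] × {-85/8}) ∪ ({-8, -2/61} × [-2/61, 3⋅ℯ))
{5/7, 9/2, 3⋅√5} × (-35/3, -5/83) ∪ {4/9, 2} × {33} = ({4/9, 2} × {33}) ∪ ({5/7, 9/2, 3⋅√5} × (-35/3, -5/83))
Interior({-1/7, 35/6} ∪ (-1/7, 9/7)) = (-1/7, 9/7)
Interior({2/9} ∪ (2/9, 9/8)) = (2/9, 9/8)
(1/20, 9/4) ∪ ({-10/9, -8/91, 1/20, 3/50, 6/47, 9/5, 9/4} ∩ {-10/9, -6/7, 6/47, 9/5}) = {-10/9} ∪ (1/20, 9/4)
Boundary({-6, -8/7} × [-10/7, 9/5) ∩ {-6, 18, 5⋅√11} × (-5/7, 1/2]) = {-6} × [-5/7, 1/2]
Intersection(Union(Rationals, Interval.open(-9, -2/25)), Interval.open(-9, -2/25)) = Union(Intersection(Interval.open(-9, -2/25), Rationals), Interval.open(-9, -2/25))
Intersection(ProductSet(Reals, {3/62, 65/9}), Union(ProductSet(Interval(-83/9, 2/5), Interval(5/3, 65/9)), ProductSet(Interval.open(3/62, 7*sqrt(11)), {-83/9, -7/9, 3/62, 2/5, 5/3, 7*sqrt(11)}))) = Union(ProductSet(Interval(-83/9, 2/5), {65/9}), ProductSet(Interval.open(3/62, 7*sqrt(11)), {3/62}))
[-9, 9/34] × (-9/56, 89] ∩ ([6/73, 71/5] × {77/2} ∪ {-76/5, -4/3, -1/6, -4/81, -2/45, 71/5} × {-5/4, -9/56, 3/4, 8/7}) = ([6/73, 9/34] × {77/2}) ∪ ({-4/3, -1/6, -4/81, -2/45} × {3/4, 8/7})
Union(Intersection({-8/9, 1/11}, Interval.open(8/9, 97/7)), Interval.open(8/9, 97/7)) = Interval.open(8/9, 97/7)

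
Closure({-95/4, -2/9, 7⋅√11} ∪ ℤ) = ℤ ∪ {-95/4, -2/9, 7⋅√11}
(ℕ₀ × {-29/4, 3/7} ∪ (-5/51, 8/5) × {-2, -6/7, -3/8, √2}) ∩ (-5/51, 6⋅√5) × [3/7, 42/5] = ({0, 1, …, 13} × {3/7}) ∪ ((-5/51, 8/5) × {√2})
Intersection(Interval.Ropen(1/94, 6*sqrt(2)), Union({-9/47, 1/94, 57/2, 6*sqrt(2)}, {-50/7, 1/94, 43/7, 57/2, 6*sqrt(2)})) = {1/94, 43/7}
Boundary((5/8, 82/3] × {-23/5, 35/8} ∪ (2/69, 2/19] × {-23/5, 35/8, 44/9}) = ([5/8, 82/3] × {-23/5, 35/8}) ∪ ([2/69, 2/19] × {-23/5, 35/8, 44/9})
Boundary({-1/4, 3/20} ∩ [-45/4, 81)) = {-1/4, 3/20}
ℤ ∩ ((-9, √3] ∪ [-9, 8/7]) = {-9, -8, …, 1}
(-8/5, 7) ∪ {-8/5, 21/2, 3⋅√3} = [-8/5, 7) ∪ {21/2}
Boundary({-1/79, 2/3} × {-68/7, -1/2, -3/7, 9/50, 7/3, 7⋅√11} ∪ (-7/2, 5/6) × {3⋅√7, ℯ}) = ([-7/2, 5/6] × {3⋅√7, ℯ}) ∪ ({-1/79, 2/3} × {-68/7, -1/2, -3/7, 9/50, 7/3, 7⋅√11})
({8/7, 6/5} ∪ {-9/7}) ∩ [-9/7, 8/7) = {-9/7}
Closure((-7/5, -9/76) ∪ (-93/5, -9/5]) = [-93/5, -9/5] ∪ [-7/5, -9/76]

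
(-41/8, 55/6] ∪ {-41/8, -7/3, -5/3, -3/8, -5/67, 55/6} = [-41/8, 55/6]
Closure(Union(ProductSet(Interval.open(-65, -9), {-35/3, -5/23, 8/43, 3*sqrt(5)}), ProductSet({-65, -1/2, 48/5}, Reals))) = Union(ProductSet({-65, -1/2, 48/5}, Reals), ProductSet(Interval(-65, -9), {-35/3, -5/23, 8/43, 3*sqrt(5)}))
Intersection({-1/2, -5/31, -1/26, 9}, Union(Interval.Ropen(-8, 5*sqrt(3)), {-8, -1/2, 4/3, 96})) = {-1/2, -5/31, -1/26}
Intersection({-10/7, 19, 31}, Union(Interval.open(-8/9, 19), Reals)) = {-10/7, 19, 31}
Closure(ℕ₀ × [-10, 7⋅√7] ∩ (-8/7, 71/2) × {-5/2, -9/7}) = {0, 1, …, 35} × {-5/2, -9/7}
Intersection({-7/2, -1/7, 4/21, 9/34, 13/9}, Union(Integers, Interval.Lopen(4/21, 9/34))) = {9/34}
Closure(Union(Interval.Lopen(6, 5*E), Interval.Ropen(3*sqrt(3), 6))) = Interval(3*sqrt(3), 5*E)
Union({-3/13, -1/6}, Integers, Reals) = Reals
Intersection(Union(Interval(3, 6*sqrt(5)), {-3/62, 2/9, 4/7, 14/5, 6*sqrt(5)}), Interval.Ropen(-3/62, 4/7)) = {-3/62, 2/9}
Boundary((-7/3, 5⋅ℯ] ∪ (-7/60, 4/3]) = {-7/3, 5⋅ℯ}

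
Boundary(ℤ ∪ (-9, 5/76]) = {5/76} ∪ (ℤ \ (-9, 5/76))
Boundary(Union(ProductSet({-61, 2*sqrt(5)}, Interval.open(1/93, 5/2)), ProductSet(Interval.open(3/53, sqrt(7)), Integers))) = Union(ProductSet({-61, 2*sqrt(5)}, Interval(1/93, 5/2)), ProductSet(Interval(3/53, sqrt(7)), Integers))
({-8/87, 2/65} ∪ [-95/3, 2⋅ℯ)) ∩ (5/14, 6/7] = (5/14, 6/7]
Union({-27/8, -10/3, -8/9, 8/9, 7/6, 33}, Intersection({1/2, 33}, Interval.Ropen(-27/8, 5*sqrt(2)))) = {-27/8, -10/3, -8/9, 1/2, 8/9, 7/6, 33}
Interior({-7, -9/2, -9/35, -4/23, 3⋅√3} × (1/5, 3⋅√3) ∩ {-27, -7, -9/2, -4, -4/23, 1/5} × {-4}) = ∅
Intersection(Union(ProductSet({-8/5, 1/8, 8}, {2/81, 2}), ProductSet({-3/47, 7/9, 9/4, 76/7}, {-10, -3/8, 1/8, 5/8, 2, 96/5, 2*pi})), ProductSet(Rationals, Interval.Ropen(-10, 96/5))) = Union(ProductSet({-8/5, 1/8, 8}, {2/81, 2}), ProductSet({-3/47, 7/9, 9/4, 76/7}, {-10, -3/8, 1/8, 5/8, 2, 2*pi}))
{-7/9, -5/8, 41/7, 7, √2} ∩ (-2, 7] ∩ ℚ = {-7/9, -5/8, 41/7, 7}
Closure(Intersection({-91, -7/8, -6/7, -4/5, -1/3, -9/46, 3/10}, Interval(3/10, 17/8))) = {3/10}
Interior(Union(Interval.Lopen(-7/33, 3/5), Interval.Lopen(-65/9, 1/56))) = Interval.open(-65/9, 3/5)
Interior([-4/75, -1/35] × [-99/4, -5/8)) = (-4/75, -1/35) × (-99/4, -5/8)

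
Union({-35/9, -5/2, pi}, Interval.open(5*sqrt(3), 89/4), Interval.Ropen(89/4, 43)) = Union({-35/9, -5/2, pi}, Interval.open(5*sqrt(3), 43))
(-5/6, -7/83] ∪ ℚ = ℚ ∪ [-5/6, -7/83]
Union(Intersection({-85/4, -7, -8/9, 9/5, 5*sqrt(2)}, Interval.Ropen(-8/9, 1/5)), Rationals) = Rationals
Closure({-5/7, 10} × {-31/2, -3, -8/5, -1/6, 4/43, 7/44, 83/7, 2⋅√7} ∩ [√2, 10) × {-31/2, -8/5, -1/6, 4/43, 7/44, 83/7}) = ∅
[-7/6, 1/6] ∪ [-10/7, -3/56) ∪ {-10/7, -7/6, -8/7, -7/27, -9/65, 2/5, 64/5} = [-10/7, 1/6] ∪ {2/5, 64/5}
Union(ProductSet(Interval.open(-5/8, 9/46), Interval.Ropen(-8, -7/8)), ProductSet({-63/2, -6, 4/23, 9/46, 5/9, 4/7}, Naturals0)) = Union(ProductSet({-63/2, -6, 4/23, 9/46, 5/9, 4/7}, Naturals0), ProductSet(Interval.open(-5/8, 9/46), Interval.Ropen(-8, -7/8)))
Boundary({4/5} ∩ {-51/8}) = ∅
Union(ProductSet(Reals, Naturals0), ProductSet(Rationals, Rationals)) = Union(ProductSet(Rationals, Rationals), ProductSet(Reals, Naturals0))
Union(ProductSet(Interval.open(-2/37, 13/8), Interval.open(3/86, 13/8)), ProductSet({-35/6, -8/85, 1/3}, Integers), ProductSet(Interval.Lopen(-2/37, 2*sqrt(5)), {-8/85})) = Union(ProductSet({-35/6, -8/85, 1/3}, Integers), ProductSet(Interval.open(-2/37, 13/8), Interval.open(3/86, 13/8)), ProductSet(Interval.Lopen(-2/37, 2*sqrt(5)), {-8/85}))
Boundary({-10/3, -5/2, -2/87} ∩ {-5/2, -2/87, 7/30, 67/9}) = {-5/2, -2/87}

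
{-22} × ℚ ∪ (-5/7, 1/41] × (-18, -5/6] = ({-22} × ℚ) ∪ ((-5/7, 1/41] × (-18, -5/6])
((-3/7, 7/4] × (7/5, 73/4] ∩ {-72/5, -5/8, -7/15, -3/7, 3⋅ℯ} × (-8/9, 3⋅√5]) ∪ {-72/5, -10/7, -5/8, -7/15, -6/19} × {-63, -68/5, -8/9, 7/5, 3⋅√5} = {-72/5, -10/7, -5/8, -7/15, -6/19} × {-63, -68/5, -8/9, 7/5, 3⋅√5}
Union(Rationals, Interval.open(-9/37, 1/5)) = Union(Interval(-9/37, 1/5), Rationals)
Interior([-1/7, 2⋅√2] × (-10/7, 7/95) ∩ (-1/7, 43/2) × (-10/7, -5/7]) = (-1/7, 2⋅√2) × (-10/7, -5/7)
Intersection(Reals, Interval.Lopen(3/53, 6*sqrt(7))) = Interval.Lopen(3/53, 6*sqrt(7))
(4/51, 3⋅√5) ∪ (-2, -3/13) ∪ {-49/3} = {-49/3} ∪ (-2, -3/13) ∪ (4/51, 3⋅√5)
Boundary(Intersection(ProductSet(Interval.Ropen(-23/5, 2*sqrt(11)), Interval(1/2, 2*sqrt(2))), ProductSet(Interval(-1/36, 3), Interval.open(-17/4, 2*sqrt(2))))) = Union(ProductSet({-1/36, 3}, Interval(1/2, 2*sqrt(2))), ProductSet(Interval(-1/36, 3), {1/2, 2*sqrt(2)}))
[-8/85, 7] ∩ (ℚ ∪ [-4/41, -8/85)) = ℚ ∩ [-8/85, 7]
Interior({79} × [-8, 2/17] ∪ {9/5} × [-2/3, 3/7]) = ∅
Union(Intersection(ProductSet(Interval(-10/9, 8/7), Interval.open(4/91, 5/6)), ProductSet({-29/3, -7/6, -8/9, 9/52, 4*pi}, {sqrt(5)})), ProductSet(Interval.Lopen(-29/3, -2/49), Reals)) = ProductSet(Interval.Lopen(-29/3, -2/49), Reals)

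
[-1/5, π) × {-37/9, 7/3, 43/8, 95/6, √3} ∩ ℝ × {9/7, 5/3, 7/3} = [-1/5, π) × {7/3}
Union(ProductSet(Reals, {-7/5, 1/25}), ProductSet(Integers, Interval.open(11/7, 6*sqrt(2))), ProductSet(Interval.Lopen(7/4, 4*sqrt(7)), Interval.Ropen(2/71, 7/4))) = Union(ProductSet(Integers, Interval.open(11/7, 6*sqrt(2))), ProductSet(Interval.Lopen(7/4, 4*sqrt(7)), Interval.Ropen(2/71, 7/4)), ProductSet(Reals, {-7/5, 1/25}))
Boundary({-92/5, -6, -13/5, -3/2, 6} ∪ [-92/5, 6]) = {-92/5, 6}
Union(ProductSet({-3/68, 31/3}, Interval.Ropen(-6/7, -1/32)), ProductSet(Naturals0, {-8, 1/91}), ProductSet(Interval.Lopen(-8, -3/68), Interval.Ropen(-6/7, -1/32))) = Union(ProductSet(Naturals0, {-8, 1/91}), ProductSet(Union({31/3}, Interval.Lopen(-8, -3/68)), Interval.Ropen(-6/7, -1/32)))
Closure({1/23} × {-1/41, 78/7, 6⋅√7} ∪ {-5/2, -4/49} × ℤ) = ({-5/2, -4/49} × ℤ) ∪ ({1/23} × {-1/41, 78/7, 6⋅√7})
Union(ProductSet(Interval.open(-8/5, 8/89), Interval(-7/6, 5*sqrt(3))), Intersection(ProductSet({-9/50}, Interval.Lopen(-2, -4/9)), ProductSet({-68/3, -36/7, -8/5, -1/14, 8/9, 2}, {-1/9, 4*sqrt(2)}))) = ProductSet(Interval.open(-8/5, 8/89), Interval(-7/6, 5*sqrt(3)))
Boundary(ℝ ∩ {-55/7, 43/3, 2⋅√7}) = {-55/7, 43/3, 2⋅√7}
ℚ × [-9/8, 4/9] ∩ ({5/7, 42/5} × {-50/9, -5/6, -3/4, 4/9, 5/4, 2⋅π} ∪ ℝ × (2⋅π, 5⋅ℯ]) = {5/7, 42/5} × {-5/6, -3/4, 4/9}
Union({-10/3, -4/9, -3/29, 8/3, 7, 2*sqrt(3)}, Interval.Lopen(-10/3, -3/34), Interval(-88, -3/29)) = Union({8/3, 7, 2*sqrt(3)}, Interval(-88, -3/34))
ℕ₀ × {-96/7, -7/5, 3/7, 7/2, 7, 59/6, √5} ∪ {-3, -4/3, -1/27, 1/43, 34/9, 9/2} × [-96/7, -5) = (ℕ₀ × {-96/7, -7/5, 3/7, 7/2, 7, 59/6, √5}) ∪ ({-3, -4/3, -1/27, 1/43, 34/9, 9/2} × [-96/7, -5))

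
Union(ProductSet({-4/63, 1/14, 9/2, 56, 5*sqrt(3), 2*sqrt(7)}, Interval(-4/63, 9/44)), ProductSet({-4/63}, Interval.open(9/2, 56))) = Union(ProductSet({-4/63}, Interval.open(9/2, 56)), ProductSet({-4/63, 1/14, 9/2, 56, 5*sqrt(3), 2*sqrt(7)}, Interval(-4/63, 9/44)))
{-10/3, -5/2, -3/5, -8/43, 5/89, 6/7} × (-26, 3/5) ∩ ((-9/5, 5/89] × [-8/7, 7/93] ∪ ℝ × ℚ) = ({-3/5, -8/43, 5/89} × [-8/7, 7/93]) ∪ ({-10/3, -5/2, -3/5, -8/43, 5/89, 6/7} × (ℚ ∩ (-26, 3/5)))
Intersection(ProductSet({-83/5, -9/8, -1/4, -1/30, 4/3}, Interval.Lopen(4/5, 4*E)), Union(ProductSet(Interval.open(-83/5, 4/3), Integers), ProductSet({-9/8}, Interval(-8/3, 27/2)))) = Union(ProductSet({-9/8}, Interval.Lopen(4/5, 4*E)), ProductSet({-9/8, -1/4, -1/30}, Range(1, 11, 1)))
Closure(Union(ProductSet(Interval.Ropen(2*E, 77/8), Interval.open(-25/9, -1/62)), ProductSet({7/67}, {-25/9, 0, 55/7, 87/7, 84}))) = Union(ProductSet({7/67}, {-25/9, 0, 55/7, 87/7, 84}), ProductSet({77/8, 2*E}, Interval(-25/9, -1/62)), ProductSet(Interval(2*E, 77/8), {-25/9, -1/62}), ProductSet(Interval.Ropen(2*E, 77/8), Interval.open(-25/9, -1/62)))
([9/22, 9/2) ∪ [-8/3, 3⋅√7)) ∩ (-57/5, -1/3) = [-8/3, -1/3)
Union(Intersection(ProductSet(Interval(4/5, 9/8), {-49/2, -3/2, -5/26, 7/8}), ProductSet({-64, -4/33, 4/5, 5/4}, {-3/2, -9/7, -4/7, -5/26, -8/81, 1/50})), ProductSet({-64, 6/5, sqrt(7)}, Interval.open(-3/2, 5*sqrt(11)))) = Union(ProductSet({4/5}, {-3/2, -5/26}), ProductSet({-64, 6/5, sqrt(7)}, Interval.open(-3/2, 5*sqrt(11))))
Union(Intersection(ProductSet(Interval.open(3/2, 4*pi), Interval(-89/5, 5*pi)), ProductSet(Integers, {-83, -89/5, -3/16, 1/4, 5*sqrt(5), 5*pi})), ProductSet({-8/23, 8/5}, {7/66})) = Union(ProductSet({-8/23, 8/5}, {7/66}), ProductSet(Range(2, 13, 1), {-89/5, -3/16, 1/4, 5*sqrt(5), 5*pi}))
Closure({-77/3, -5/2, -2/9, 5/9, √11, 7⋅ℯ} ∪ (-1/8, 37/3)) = {-77/3, -5/2, -2/9, 7⋅ℯ} ∪ [-1/8, 37/3]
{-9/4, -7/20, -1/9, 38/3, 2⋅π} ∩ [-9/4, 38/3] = {-9/4, -7/20, -1/9, 38/3, 2⋅π}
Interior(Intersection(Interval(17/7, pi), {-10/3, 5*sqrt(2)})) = EmptySet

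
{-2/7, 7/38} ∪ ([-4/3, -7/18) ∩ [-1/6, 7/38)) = {-2/7, 7/38}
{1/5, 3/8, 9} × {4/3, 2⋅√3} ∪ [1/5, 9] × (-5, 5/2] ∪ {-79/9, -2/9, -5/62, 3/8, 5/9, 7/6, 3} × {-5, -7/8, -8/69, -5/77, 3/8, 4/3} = ([1/5, 9] × (-5, 5/2]) ∪ ({1/5, 3/8, 9} × {4/3, 2⋅√3}) ∪ ({-79/9, -2/9, -5/62, 3/8, 5/9, 7/6, 3} × {-5, -7/8, -8/69, -5/77, 3/8, 4/3})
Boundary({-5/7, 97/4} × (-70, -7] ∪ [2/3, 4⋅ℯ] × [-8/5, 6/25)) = ({-5/7, 97/4} × [-70, -7]) ∪ ({2/3, 4⋅ℯ} × [-8/5, 6/25]) ∪ ([2/3, 4⋅ℯ] × {-8/5, 6/25})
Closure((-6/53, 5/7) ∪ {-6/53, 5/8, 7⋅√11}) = [-6/53, 5/7] ∪ {7⋅√11}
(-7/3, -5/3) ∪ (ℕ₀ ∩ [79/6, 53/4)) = (-7/3, -5/3)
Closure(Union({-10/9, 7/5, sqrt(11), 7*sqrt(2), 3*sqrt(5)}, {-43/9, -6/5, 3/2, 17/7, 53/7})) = {-43/9, -6/5, -10/9, 7/5, 3/2, 17/7, 53/7, sqrt(11), 7*sqrt(2), 3*sqrt(5)}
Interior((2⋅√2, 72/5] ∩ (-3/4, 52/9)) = (2⋅√2, 52/9)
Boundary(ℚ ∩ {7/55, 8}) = {7/55, 8}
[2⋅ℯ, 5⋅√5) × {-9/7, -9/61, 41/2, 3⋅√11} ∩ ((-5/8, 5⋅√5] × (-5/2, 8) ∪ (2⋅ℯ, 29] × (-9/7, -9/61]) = [2⋅ℯ, 5⋅√5) × {-9/7, -9/61}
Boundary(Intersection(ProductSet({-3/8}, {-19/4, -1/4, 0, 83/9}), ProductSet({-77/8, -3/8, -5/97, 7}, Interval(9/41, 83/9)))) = ProductSet({-3/8}, {83/9})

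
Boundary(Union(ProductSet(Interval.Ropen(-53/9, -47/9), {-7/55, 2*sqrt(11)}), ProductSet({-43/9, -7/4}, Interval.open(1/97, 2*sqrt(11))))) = Union(ProductSet({-43/9, -7/4}, Interval(1/97, 2*sqrt(11))), ProductSet(Interval(-53/9, -47/9), {-7/55, 2*sqrt(11)}))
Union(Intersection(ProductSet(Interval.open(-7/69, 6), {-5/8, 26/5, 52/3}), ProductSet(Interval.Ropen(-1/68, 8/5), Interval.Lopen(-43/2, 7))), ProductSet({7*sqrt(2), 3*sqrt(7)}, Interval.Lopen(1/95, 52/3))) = Union(ProductSet({7*sqrt(2), 3*sqrt(7)}, Interval.Lopen(1/95, 52/3)), ProductSet(Interval.Ropen(-1/68, 8/5), {-5/8, 26/5}))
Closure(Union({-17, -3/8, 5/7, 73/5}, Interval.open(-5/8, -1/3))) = Union({-17, 5/7, 73/5}, Interval(-5/8, -1/3))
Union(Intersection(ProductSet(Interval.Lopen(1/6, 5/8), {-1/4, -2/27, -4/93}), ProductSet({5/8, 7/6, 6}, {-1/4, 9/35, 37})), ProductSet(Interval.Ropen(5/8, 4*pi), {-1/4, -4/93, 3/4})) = ProductSet(Interval.Ropen(5/8, 4*pi), {-1/4, -4/93, 3/4})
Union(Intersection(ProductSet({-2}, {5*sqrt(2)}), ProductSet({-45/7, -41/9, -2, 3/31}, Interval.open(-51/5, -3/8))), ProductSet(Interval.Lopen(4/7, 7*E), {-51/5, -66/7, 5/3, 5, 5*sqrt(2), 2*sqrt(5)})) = ProductSet(Interval.Lopen(4/7, 7*E), {-51/5, -66/7, 5/3, 5, 5*sqrt(2), 2*sqrt(5)})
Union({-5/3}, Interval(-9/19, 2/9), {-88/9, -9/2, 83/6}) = Union({-88/9, -9/2, -5/3, 83/6}, Interval(-9/19, 2/9))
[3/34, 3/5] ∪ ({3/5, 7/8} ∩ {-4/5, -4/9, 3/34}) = [3/34, 3/5]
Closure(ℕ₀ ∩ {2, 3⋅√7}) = {2}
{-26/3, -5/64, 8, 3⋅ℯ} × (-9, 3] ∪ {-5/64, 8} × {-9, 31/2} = ({-5/64, 8} × {-9, 31/2}) ∪ ({-26/3, -5/64, 8, 3⋅ℯ} × (-9, 3])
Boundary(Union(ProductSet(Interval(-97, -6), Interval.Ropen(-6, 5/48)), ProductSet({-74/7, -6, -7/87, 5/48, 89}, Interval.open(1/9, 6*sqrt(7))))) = Union(ProductSet({-97, -6}, Interval(-6, 5/48)), ProductSet({-74/7, -6, -7/87, 5/48, 89}, Interval(1/9, 6*sqrt(7))), ProductSet(Interval(-97, -6), {-6, 5/48}))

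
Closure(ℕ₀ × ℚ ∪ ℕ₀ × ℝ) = ℕ₀ × ℝ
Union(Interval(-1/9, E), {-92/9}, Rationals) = Union(Interval(-1/9, E), Rationals)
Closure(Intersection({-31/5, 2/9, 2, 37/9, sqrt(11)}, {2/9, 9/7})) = {2/9}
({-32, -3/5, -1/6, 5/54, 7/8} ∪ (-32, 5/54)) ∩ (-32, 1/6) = (-32, 5/54]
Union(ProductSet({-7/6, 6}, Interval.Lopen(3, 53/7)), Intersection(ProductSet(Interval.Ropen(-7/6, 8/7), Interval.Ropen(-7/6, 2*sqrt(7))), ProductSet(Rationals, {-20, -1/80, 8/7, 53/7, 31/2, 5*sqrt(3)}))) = Union(ProductSet({-7/6, 6}, Interval.Lopen(3, 53/7)), ProductSet(Intersection(Interval.Ropen(-7/6, 8/7), Rationals), {-1/80, 8/7}))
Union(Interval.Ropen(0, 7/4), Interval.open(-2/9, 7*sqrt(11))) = Interval.open(-2/9, 7*sqrt(11))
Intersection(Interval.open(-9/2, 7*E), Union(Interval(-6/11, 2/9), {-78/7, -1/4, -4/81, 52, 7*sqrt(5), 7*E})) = Union({7*sqrt(5)}, Interval(-6/11, 2/9))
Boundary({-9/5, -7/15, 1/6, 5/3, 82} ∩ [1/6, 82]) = {1/6, 5/3, 82}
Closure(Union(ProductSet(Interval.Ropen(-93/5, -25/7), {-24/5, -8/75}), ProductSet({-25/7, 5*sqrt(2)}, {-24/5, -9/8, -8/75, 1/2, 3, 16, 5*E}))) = Union(ProductSet({-25/7, 5*sqrt(2)}, {-24/5, -9/8, -8/75, 1/2, 3, 16, 5*E}), ProductSet(Interval(-93/5, -25/7), {-24/5, -8/75}))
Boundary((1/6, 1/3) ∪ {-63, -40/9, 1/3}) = {-63, -40/9, 1/6, 1/3}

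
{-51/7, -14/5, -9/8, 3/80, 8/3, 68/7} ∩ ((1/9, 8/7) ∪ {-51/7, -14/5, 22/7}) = {-51/7, -14/5}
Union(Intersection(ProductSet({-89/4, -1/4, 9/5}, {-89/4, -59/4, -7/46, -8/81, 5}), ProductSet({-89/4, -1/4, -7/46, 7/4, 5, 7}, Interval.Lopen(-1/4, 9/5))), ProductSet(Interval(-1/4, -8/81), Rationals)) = Union(ProductSet({-89/4, -1/4}, {-7/46, -8/81}), ProductSet(Interval(-1/4, -8/81), Rationals))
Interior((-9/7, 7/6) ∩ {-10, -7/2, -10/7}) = ∅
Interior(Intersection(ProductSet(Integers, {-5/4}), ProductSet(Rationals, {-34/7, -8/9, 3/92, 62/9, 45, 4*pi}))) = EmptySet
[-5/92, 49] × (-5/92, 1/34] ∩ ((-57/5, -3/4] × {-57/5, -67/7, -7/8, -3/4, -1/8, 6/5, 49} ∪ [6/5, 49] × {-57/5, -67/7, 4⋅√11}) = ∅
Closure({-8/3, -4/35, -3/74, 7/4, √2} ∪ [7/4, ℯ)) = {-8/3, -4/35, -3/74, √2} ∪ [7/4, ℯ]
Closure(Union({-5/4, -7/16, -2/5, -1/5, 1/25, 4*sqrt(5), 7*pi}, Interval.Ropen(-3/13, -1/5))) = Union({-5/4, -7/16, -2/5, 1/25, 4*sqrt(5), 7*pi}, Interval(-3/13, -1/5))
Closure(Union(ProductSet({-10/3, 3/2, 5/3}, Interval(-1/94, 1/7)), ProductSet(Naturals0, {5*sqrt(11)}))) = Union(ProductSet({-10/3, 3/2, 5/3}, Interval(-1/94, 1/7)), ProductSet(Naturals0, {5*sqrt(11)}))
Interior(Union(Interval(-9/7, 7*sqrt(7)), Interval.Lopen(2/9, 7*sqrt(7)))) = Interval.open(-9/7, 7*sqrt(7))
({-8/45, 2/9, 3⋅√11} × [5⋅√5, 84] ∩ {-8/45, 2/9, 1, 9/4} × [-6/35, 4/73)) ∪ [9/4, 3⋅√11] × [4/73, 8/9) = [9/4, 3⋅√11] × [4/73, 8/9)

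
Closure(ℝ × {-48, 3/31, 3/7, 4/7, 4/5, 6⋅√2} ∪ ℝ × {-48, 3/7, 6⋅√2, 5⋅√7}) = ℝ × {-48, 3/31, 3/7, 4/7, 4/5, 6⋅√2, 5⋅√7}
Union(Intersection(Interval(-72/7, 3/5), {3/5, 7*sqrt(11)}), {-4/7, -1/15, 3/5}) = {-4/7, -1/15, 3/5}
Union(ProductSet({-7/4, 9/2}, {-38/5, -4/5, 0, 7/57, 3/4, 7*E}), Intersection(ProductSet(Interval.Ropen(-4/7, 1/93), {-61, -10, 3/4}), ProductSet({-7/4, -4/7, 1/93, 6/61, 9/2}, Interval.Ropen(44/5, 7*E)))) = ProductSet({-7/4, 9/2}, {-38/5, -4/5, 0, 7/57, 3/4, 7*E})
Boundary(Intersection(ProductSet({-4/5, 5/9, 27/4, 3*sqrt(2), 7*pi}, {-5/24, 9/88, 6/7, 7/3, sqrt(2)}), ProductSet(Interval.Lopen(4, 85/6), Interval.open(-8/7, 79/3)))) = ProductSet({27/4, 3*sqrt(2)}, {-5/24, 9/88, 6/7, 7/3, sqrt(2)})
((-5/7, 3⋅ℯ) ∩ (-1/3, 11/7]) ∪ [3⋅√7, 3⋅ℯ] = (-1/3, 11/7] ∪ [3⋅√7, 3⋅ℯ]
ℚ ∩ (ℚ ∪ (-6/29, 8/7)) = ℚ ∪ (ℚ ∩ [-6/29, 8/7])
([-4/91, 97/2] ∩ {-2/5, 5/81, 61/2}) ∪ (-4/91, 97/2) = (-4/91, 97/2)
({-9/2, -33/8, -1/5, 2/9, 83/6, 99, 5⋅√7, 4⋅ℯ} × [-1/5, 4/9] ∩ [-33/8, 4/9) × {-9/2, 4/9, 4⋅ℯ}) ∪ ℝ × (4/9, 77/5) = ({-33/8, -1/5, 2/9} × {4/9}) ∪ (ℝ × (4/9, 77/5))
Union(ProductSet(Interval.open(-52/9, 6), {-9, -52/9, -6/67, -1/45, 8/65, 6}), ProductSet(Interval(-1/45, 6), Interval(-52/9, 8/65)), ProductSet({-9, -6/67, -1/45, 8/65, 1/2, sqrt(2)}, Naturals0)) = Union(ProductSet({-9, -6/67, -1/45, 8/65, 1/2, sqrt(2)}, Naturals0), ProductSet(Interval.open(-52/9, 6), {-9, -52/9, -6/67, -1/45, 8/65, 6}), ProductSet(Interval(-1/45, 6), Interval(-52/9, 8/65)))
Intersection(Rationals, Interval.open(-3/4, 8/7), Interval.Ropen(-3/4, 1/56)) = Intersection(Interval.open(-3/4, 1/56), Rationals)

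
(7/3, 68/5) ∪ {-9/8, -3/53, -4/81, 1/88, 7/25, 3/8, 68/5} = {-9/8, -3/53, -4/81, 1/88, 7/25, 3/8} ∪ (7/3, 68/5]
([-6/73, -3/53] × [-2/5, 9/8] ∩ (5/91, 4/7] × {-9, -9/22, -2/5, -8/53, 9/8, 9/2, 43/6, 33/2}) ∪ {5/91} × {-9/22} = {5/91} × {-9/22}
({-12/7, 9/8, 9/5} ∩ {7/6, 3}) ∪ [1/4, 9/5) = [1/4, 9/5)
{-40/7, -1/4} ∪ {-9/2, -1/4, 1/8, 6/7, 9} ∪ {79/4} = {-40/7, -9/2, -1/4, 1/8, 6/7, 9, 79/4}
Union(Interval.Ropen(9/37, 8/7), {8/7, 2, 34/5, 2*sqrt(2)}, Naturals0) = Union({34/5, 2*sqrt(2)}, Interval(9/37, 8/7), Naturals0)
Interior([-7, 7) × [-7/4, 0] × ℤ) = ∅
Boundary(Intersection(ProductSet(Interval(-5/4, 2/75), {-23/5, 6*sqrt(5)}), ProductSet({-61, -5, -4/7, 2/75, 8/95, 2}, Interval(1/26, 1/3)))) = EmptySet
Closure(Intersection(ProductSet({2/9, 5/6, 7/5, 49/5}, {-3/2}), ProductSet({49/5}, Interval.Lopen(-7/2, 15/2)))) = ProductSet({49/5}, {-3/2})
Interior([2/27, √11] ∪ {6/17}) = (2/27, √11)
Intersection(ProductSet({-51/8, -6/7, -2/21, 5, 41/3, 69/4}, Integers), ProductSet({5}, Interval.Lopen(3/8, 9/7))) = ProductSet({5}, Range(1, 2, 1))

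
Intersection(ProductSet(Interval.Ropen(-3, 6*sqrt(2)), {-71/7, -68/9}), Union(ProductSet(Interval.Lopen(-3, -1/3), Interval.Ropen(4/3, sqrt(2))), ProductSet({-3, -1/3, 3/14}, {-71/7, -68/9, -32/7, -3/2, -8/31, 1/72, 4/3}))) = ProductSet({-3, -1/3, 3/14}, {-71/7, -68/9})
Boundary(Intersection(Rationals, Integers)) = Integers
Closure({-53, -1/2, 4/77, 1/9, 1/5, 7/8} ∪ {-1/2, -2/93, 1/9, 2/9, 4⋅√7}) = {-53, -1/2, -2/93, 4/77, 1/9, 1/5, 2/9, 7/8, 4⋅√7}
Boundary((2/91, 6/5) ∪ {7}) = {2/91, 6/5, 7}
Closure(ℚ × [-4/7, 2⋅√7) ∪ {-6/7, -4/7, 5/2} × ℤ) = ({-6/7, -4/7, 5/2} × ℤ) ∪ (ℝ × [-4/7, 2⋅√7])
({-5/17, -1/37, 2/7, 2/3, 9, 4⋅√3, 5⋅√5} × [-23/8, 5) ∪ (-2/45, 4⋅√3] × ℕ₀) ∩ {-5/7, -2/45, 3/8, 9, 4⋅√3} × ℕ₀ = ({3/8, 4⋅√3} × ℕ₀) ∪ ({9, 4⋅√3} × {0, 1, …, 4})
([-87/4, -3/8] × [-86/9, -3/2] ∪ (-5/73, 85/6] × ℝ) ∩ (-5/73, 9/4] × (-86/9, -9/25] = (-5/73, 9/4] × (-86/9, -9/25]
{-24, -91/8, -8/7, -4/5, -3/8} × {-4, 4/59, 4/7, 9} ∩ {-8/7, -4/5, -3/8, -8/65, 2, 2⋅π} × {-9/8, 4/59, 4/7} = {-8/7, -4/5, -3/8} × {4/59, 4/7}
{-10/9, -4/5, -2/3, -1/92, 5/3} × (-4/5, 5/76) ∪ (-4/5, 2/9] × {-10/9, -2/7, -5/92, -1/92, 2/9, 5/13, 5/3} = ({-10/9, -4/5, -2/3, -1/92, 5/3} × (-4/5, 5/76)) ∪ ((-4/5, 2/9] × {-10/9, -2/7, -5/92, -1/92, 2/9, 5/13, 5/3})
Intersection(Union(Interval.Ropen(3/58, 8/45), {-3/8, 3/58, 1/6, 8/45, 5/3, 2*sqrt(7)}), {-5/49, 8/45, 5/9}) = {8/45}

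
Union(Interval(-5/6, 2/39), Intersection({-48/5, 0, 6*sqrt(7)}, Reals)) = Union({-48/5, 6*sqrt(7)}, Interval(-5/6, 2/39))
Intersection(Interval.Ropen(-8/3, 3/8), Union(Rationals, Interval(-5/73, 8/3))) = Union(Intersection(Interval.Ropen(-8/3, 3/8), Rationals), Interval.Ropen(-5/73, 3/8))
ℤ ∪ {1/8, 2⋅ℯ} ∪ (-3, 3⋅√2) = ℤ ∪ [-3, 3⋅√2) ∪ {2⋅ℯ}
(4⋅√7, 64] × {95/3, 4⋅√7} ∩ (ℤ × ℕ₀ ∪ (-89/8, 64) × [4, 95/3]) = (4⋅√7, 64) × {95/3, 4⋅√7}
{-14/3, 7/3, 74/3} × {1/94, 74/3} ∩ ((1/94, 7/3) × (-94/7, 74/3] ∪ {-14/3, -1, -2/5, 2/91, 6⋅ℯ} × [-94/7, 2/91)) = {-14/3} × {1/94}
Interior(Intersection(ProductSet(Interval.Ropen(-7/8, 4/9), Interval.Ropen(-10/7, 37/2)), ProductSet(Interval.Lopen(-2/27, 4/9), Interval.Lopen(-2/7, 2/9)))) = ProductSet(Interval.open(-2/27, 4/9), Interval.open(-2/7, 2/9))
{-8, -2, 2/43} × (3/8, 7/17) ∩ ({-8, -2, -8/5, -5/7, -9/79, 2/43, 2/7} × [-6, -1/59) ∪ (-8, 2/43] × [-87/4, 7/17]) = {-2, 2/43} × (3/8, 7/17)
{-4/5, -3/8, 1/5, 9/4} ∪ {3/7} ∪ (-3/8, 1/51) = {-4/5, 1/5, 3/7, 9/4} ∪ [-3/8, 1/51)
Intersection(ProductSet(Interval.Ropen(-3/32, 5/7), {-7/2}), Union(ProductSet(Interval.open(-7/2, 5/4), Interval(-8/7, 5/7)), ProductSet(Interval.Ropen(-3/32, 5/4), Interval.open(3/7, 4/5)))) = EmptySet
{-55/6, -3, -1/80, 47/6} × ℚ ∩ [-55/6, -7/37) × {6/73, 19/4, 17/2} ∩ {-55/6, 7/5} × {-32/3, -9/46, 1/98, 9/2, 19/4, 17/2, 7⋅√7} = {-55/6} × {19/4, 17/2}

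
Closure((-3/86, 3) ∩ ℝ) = [-3/86, 3]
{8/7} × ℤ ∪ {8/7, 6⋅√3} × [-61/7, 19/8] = ({8/7} × ℤ) ∪ ({8/7, 6⋅√3} × [-61/7, 19/8])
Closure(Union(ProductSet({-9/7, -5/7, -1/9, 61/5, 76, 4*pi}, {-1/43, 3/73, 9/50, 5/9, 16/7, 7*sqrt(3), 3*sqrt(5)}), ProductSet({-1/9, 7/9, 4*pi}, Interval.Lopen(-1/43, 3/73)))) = Union(ProductSet({-1/9, 7/9, 4*pi}, Interval(-1/43, 3/73)), ProductSet({-9/7, -5/7, -1/9, 61/5, 76, 4*pi}, {-1/43, 3/73, 9/50, 5/9, 16/7, 7*sqrt(3), 3*sqrt(5)}))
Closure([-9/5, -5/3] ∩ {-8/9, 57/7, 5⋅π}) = ∅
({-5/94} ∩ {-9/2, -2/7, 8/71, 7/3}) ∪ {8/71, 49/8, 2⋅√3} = {8/71, 49/8, 2⋅√3}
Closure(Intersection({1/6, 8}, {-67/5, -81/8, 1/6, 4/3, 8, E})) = {1/6, 8}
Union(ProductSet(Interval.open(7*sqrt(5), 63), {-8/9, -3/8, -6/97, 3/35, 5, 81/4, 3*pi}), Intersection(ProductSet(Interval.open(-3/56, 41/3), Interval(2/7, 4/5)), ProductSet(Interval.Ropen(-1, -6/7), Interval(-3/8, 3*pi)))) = ProductSet(Interval.open(7*sqrt(5), 63), {-8/9, -3/8, -6/97, 3/35, 5, 81/4, 3*pi})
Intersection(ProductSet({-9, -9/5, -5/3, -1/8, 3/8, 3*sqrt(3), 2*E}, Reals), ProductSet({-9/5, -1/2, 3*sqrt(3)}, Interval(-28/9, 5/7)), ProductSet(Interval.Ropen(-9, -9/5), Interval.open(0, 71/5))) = EmptySet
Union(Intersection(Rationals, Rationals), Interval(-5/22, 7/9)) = Union(Interval(-5/22, 7/9), Rationals)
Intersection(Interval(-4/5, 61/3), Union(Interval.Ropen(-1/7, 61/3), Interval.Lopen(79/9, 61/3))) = Interval(-1/7, 61/3)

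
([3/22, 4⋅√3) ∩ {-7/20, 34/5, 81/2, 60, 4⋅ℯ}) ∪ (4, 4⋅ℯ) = (4, 4⋅ℯ)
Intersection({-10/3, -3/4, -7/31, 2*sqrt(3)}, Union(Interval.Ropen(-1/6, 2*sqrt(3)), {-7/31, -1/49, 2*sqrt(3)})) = {-7/31, 2*sqrt(3)}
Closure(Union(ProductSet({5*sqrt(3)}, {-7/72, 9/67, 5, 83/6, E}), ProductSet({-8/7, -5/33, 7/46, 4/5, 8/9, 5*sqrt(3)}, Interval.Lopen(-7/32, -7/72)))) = Union(ProductSet({5*sqrt(3)}, {-7/72, 9/67, 5, 83/6, E}), ProductSet({-8/7, -5/33, 7/46, 4/5, 8/9, 5*sqrt(3)}, Interval(-7/32, -7/72)))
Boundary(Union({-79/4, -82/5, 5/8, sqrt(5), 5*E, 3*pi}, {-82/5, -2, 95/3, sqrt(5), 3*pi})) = {-79/4, -82/5, -2, 5/8, 95/3, sqrt(5), 5*E, 3*pi}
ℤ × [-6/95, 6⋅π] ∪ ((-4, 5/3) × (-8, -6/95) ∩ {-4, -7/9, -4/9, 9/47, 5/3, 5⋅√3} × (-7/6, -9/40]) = (ℤ × [-6/95, 6⋅π]) ∪ ({-7/9, -4/9, 9/47} × (-7/6, -9/40])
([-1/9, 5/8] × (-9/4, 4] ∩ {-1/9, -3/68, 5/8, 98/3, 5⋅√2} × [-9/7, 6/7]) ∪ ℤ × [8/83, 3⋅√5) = ({-1/9, -3/68, 5/8} × [-9/7, 6/7]) ∪ (ℤ × [8/83, 3⋅√5))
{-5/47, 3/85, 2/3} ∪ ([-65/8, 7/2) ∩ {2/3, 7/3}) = {-5/47, 3/85, 2/3, 7/3}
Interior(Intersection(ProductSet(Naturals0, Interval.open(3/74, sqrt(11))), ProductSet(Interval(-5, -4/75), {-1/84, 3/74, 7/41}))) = EmptySet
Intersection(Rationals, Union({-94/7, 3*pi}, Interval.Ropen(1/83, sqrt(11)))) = Union({-94/7}, Intersection(Interval.Ropen(1/83, sqrt(11)), Rationals))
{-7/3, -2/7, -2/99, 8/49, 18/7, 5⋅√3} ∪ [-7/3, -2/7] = [-7/3, -2/7] ∪ {-2/99, 8/49, 18/7, 5⋅√3}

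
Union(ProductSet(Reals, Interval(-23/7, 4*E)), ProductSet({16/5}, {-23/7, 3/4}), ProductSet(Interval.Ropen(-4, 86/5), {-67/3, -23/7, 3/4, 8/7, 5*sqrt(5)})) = Union(ProductSet(Interval.Ropen(-4, 86/5), {-67/3, -23/7, 3/4, 8/7, 5*sqrt(5)}), ProductSet(Reals, Interval(-23/7, 4*E)))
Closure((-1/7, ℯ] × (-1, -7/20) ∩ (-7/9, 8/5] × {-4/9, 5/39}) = [-1/7, 8/5] × {-4/9}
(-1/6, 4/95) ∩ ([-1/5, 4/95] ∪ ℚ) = (-1/6, 4/95) ∪ (ℚ ∩ (-1/6, 4/95))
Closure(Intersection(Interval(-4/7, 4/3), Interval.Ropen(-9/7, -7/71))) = Interval(-4/7, -7/71)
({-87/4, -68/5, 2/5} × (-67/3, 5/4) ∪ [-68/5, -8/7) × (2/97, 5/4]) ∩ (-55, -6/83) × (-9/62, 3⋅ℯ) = ({-87/4, -68/5} × (-9/62, 5/4)) ∪ ([-68/5, -8/7) × (2/97, 5/4])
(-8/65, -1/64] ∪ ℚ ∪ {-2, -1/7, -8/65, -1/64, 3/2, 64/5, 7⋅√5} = ℚ ∪ [-8/65, -1/64] ∪ {7⋅√5}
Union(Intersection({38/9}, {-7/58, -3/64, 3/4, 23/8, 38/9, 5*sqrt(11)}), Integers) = Union({38/9}, Integers)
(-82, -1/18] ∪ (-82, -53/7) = (-82, -1/18]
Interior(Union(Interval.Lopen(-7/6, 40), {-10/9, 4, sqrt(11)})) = Interval.open(-7/6, 40)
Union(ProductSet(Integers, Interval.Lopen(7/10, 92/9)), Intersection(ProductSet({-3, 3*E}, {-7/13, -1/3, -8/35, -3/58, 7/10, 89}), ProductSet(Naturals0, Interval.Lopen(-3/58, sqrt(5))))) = ProductSet(Integers, Interval.Lopen(7/10, 92/9))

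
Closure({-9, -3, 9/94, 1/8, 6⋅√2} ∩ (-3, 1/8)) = {9/94}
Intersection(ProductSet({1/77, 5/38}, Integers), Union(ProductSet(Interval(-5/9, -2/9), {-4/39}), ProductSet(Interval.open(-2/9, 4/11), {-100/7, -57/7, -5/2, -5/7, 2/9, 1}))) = ProductSet({1/77, 5/38}, {1})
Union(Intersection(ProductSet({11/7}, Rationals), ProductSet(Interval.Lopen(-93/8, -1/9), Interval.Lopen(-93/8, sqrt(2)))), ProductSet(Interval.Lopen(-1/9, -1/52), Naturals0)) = ProductSet(Interval.Lopen(-1/9, -1/52), Naturals0)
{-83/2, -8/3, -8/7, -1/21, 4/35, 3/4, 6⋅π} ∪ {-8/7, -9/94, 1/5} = {-83/2, -8/3, -8/7, -9/94, -1/21, 4/35, 1/5, 3/4, 6⋅π}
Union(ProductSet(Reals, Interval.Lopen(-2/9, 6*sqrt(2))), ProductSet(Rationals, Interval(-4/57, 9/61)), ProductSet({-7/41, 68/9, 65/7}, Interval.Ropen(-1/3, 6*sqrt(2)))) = Union(ProductSet({-7/41, 68/9, 65/7}, Interval.Ropen(-1/3, 6*sqrt(2))), ProductSet(Reals, Interval.Lopen(-2/9, 6*sqrt(2))))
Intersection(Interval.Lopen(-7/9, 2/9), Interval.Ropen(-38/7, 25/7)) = Interval.Lopen(-7/9, 2/9)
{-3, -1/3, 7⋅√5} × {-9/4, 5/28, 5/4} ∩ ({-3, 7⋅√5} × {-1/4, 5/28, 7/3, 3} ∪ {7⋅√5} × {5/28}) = {-3, 7⋅√5} × {5/28}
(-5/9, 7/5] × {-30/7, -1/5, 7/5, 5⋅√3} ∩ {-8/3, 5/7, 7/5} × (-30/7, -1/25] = {5/7, 7/5} × {-1/5}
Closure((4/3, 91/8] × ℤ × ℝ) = [4/3, 91/8] × ℤ × ℝ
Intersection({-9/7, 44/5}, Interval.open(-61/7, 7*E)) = {-9/7, 44/5}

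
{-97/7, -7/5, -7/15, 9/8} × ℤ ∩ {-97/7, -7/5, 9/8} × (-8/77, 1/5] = {-97/7, -7/5, 9/8} × {0}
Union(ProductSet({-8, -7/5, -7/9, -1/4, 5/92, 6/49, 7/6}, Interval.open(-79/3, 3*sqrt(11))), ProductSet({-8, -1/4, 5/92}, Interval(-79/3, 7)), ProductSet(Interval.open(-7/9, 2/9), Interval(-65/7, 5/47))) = Union(ProductSet({-8, -1/4, 5/92}, Interval(-79/3, 7)), ProductSet({-8, -7/5, -7/9, -1/4, 5/92, 6/49, 7/6}, Interval.open(-79/3, 3*sqrt(11))), ProductSet(Interval.open(-7/9, 2/9), Interval(-65/7, 5/47)))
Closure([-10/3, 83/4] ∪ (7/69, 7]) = [-10/3, 83/4]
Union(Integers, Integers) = Integers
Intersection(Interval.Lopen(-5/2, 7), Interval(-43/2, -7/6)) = Interval.Lopen(-5/2, -7/6)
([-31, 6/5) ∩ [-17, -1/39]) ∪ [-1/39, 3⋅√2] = [-17, 3⋅√2]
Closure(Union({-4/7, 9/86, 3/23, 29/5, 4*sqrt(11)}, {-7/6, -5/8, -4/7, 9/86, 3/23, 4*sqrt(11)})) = {-7/6, -5/8, -4/7, 9/86, 3/23, 29/5, 4*sqrt(11)}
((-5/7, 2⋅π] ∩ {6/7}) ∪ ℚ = ℚ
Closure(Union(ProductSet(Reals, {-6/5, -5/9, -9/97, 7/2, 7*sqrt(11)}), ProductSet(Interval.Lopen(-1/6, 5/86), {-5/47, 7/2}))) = Union(ProductSet(Interval(-1/6, 5/86), {-5/47, 7/2}), ProductSet(Reals, {-6/5, -5/9, -9/97, 7/2, 7*sqrt(11)}))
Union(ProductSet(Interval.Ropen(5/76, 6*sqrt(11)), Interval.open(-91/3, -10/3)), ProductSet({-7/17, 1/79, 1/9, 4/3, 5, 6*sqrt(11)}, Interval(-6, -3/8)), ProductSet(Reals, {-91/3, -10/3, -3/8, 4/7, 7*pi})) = Union(ProductSet({-7/17, 1/79, 1/9, 4/3, 5, 6*sqrt(11)}, Interval(-6, -3/8)), ProductSet(Interval.Ropen(5/76, 6*sqrt(11)), Interval.open(-91/3, -10/3)), ProductSet(Reals, {-91/3, -10/3, -3/8, 4/7, 7*pi}))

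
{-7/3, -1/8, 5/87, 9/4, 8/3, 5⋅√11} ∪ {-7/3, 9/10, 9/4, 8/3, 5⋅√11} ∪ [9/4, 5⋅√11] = {-7/3, -1/8, 5/87, 9/10} ∪ [9/4, 5⋅√11]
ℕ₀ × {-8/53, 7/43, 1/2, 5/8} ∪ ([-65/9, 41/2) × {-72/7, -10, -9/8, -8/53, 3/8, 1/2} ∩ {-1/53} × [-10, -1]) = ({-1/53} × {-10, -9/8}) ∪ (ℕ₀ × {-8/53, 7/43, 1/2, 5/8})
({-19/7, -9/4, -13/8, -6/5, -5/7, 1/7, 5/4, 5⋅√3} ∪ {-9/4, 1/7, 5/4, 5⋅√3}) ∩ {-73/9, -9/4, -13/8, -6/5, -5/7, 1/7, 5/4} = {-9/4, -13/8, -6/5, -5/7, 1/7, 5/4}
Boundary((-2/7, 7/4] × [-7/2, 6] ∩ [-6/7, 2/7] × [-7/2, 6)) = ({-2/7, 2/7} × [-7/2, 6]) ∪ ([-2/7, 2/7] × {-7/2, 6})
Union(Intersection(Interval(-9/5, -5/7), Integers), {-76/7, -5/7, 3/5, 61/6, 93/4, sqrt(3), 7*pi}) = Union({-76/7, -5/7, 3/5, 61/6, 93/4, sqrt(3), 7*pi}, Range(-1, 0, 1))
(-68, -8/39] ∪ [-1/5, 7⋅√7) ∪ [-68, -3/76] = [-68, 7⋅√7)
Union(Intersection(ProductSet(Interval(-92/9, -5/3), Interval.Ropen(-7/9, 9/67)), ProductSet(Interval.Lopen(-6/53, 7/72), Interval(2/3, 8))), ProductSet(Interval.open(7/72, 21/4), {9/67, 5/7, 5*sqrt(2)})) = ProductSet(Interval.open(7/72, 21/4), {9/67, 5/7, 5*sqrt(2)})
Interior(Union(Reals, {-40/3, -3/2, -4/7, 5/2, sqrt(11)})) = Reals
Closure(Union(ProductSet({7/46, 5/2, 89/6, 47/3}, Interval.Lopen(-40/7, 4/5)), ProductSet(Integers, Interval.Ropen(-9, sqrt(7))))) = Union(ProductSet({7/46, 5/2, 89/6, 47/3}, Interval(-40/7, 4/5)), ProductSet(Integers, Interval(-9, sqrt(7))))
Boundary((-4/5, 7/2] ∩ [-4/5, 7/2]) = {-4/5, 7/2}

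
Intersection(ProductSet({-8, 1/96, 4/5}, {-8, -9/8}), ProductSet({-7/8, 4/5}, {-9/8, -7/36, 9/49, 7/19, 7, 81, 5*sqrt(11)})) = ProductSet({4/5}, {-9/8})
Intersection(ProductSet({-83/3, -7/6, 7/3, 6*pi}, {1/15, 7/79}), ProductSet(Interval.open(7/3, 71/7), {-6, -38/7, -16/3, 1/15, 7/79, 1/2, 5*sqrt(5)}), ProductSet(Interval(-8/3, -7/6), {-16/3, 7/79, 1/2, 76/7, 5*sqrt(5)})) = EmptySet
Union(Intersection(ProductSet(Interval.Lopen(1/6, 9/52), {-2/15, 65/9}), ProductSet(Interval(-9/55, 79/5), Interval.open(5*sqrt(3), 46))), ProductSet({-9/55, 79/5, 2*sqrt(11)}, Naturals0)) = ProductSet({-9/55, 79/5, 2*sqrt(11)}, Naturals0)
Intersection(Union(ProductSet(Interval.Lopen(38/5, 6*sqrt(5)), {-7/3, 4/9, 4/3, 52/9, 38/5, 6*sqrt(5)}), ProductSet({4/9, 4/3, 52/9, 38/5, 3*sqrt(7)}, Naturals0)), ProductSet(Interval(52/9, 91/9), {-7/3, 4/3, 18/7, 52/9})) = ProductSet(Interval.Lopen(38/5, 91/9), {-7/3, 4/3, 52/9})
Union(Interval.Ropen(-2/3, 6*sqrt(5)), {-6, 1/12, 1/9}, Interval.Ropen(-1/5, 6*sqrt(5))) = Union({-6}, Interval.Ropen(-2/3, 6*sqrt(5)))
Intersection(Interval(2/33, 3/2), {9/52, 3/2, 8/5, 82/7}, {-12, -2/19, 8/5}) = EmptySet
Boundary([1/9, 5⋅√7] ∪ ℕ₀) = {1/9, 5⋅√7} ∪ (ℕ₀ \ (1/9, 5⋅√7))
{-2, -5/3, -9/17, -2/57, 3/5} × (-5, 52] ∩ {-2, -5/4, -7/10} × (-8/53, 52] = {-2} × (-8/53, 52]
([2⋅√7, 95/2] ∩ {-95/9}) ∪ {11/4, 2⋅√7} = {11/4, 2⋅√7}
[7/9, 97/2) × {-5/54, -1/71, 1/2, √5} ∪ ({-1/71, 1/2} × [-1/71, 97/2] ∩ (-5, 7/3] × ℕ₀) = ({-1/71, 1/2} × {0, 1, …, 48}) ∪ ([7/9, 97/2) × {-5/54, -1/71, 1/2, √5})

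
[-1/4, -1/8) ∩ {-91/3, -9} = ∅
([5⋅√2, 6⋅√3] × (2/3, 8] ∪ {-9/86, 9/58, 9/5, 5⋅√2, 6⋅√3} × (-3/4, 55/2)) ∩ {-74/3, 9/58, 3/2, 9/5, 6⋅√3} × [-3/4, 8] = {9/58, 9/5, 6⋅√3} × (-3/4, 8]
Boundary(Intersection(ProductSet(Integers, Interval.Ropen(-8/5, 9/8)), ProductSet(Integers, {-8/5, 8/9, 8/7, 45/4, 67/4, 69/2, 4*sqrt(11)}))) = ProductSet(Integers, {-8/5, 8/9})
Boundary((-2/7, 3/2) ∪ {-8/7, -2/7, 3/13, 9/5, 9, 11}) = {-8/7, -2/7, 3/2, 9/5, 9, 11}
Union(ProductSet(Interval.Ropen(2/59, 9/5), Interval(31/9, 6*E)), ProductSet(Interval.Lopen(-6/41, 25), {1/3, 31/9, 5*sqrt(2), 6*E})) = Union(ProductSet(Interval.Lopen(-6/41, 25), {1/3, 31/9, 5*sqrt(2), 6*E}), ProductSet(Interval.Ropen(2/59, 9/5), Interval(31/9, 6*E)))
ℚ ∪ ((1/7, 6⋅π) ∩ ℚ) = ℚ ∪ (ℚ ∩ (1/7, 6⋅π))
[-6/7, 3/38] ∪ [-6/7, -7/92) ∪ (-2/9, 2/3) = [-6/7, 2/3)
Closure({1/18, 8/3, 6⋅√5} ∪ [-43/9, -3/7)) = [-43/9, -3/7] ∪ {1/18, 8/3, 6⋅√5}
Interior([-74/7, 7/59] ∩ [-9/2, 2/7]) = (-9/2, 7/59)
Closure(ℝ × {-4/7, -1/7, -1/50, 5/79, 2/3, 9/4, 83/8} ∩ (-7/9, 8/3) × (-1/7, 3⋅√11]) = [-7/9, 8/3] × {-1/50, 5/79, 2/3, 9/4}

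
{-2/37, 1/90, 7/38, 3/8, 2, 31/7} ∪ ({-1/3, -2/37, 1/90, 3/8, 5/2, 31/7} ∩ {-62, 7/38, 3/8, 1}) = {-2/37, 1/90, 7/38, 3/8, 2, 31/7}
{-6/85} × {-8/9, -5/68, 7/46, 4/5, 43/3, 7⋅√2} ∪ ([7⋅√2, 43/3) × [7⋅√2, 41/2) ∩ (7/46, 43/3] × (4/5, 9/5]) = {-6/85} × {-8/9, -5/68, 7/46, 4/5, 43/3, 7⋅√2}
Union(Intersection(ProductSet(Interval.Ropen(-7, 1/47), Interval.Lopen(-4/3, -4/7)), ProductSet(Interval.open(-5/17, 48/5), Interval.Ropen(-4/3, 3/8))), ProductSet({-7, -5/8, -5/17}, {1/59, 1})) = Union(ProductSet({-7, -5/8, -5/17}, {1/59, 1}), ProductSet(Interval.open(-5/17, 1/47), Interval.Lopen(-4/3, -4/7)))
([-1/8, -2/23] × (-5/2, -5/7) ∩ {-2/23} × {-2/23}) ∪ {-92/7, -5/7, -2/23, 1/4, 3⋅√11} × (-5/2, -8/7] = {-92/7, -5/7, -2/23, 1/4, 3⋅√11} × (-5/2, -8/7]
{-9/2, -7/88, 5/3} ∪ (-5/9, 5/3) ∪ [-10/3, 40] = {-9/2} ∪ [-10/3, 40]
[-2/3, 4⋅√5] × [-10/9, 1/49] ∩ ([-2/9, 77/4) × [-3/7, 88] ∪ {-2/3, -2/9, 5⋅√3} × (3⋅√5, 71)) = [-2/9, 4⋅√5] × [-3/7, 1/49]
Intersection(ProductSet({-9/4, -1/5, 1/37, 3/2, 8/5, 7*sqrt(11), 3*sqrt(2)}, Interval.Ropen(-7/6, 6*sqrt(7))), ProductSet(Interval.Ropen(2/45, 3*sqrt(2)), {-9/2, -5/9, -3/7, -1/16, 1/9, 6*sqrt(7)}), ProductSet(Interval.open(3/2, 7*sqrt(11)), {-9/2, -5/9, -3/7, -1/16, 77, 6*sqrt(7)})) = ProductSet({8/5}, {-5/9, -3/7, -1/16})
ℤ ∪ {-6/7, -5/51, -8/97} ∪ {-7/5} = ℤ ∪ {-7/5, -6/7, -5/51, -8/97}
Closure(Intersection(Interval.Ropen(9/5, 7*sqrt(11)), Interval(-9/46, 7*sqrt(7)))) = Interval(9/5, 7*sqrt(7))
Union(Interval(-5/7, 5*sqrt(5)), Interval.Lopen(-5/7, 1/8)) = Interval(-5/7, 5*sqrt(5))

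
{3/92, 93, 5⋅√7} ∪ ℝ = ℝ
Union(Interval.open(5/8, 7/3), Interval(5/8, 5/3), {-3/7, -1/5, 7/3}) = Union({-3/7, -1/5}, Interval(5/8, 7/3))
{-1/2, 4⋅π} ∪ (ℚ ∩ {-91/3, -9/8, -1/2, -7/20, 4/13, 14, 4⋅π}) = {-91/3, -9/8, -1/2, -7/20, 4/13, 14, 4⋅π}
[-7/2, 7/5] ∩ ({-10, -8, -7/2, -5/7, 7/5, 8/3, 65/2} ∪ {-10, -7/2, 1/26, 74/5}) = {-7/2, -5/7, 1/26, 7/5}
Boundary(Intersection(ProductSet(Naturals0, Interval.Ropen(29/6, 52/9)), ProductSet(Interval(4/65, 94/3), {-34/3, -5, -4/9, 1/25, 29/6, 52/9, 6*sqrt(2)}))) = ProductSet(Range(1, 32, 1), {29/6})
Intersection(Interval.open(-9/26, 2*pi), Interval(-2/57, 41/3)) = Interval.Ropen(-2/57, 2*pi)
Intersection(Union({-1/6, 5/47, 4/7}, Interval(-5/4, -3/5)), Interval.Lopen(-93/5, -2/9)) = Interval(-5/4, -3/5)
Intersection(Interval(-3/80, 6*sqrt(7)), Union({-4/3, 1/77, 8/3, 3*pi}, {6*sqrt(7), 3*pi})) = {1/77, 8/3, 6*sqrt(7), 3*pi}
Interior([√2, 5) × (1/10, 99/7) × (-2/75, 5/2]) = (√2, 5) × (1/10, 99/7) × (-2/75, 5/2)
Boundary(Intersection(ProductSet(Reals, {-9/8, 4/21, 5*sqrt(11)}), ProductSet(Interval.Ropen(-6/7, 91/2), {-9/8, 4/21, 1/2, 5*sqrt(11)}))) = ProductSet(Interval(-6/7, 91/2), {-9/8, 4/21, 5*sqrt(11)})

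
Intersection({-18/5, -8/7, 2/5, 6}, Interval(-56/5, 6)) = {-18/5, -8/7, 2/5, 6}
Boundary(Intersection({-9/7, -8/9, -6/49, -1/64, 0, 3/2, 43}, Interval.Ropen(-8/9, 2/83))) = {-8/9, -6/49, -1/64, 0}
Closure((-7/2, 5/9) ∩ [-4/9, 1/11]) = [-4/9, 1/11]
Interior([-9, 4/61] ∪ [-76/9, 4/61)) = (-9, 4/61)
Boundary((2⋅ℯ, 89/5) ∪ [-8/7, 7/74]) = {-8/7, 7/74, 89/5, 2⋅ℯ}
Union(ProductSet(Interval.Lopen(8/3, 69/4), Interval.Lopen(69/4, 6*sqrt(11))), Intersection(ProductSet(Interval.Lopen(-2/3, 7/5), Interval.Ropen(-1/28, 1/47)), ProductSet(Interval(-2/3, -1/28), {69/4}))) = ProductSet(Interval.Lopen(8/3, 69/4), Interval.Lopen(69/4, 6*sqrt(11)))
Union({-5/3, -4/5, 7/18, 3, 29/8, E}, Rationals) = Union({E}, Rationals)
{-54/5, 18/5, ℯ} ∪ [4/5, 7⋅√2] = {-54/5} ∪ [4/5, 7⋅√2]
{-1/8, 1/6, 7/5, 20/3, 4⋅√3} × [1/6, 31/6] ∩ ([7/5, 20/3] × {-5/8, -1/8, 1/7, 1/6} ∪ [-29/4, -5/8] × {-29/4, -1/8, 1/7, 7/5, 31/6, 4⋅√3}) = {7/5, 20/3} × {1/6}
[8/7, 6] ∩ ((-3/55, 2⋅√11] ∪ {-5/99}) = [8/7, 6]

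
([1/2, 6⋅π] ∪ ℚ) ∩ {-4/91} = {-4/91}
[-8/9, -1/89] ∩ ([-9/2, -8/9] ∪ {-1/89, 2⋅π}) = {-8/9, -1/89}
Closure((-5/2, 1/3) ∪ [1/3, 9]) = [-5/2, 9]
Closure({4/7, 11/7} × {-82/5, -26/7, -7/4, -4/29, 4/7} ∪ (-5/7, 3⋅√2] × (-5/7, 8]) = ({4/7, 11/7} × {-82/5, -26/7, -7/4, -4/29, 4/7}) ∪ ({-5/7, 3⋅√2} × [-5/7, 8]) ∪ ([-5/7, 3⋅√2] × {-5/7, 8}) ∪ ((-5/7, 3⋅√2] × (-5/7, 8])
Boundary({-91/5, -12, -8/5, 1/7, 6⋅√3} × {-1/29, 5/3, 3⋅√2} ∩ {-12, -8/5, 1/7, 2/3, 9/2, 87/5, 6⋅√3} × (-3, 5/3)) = {-12, -8/5, 1/7, 6⋅√3} × {-1/29}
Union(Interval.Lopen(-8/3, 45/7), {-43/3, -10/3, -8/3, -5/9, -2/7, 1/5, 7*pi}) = Union({-43/3, -10/3, 7*pi}, Interval(-8/3, 45/7))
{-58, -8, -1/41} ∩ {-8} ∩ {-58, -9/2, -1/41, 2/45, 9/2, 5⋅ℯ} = ∅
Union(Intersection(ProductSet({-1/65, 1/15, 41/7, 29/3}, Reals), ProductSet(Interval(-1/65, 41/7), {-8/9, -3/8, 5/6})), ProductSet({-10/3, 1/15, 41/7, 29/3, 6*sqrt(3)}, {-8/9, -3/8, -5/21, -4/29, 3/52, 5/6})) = Union(ProductSet({-1/65, 1/15, 41/7}, {-8/9, -3/8, 5/6}), ProductSet({-10/3, 1/15, 41/7, 29/3, 6*sqrt(3)}, {-8/9, -3/8, -5/21, -4/29, 3/52, 5/6}))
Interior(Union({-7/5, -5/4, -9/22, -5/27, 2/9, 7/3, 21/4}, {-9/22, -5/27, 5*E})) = EmptySet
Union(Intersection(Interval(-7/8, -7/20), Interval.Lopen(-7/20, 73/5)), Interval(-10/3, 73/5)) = Interval(-10/3, 73/5)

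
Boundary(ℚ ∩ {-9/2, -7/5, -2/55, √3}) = {-9/2, -7/5, -2/55}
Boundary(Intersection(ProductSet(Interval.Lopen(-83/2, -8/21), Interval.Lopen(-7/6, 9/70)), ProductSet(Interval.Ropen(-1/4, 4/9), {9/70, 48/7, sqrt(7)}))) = EmptySet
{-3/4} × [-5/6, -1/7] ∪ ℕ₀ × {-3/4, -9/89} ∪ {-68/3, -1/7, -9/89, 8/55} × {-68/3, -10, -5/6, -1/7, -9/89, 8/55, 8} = (ℕ₀ × {-3/4, -9/89}) ∪ ({-3/4} × [-5/6, -1/7]) ∪ ({-68/3, -1/7, -9/89, 8/55} × {-68/3, -10, -5/6, -1/7, -9/89, 8/55, 8})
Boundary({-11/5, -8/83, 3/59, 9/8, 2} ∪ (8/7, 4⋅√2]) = {-11/5, -8/83, 3/59, 9/8, 8/7, 4⋅√2}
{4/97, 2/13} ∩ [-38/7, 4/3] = {4/97, 2/13}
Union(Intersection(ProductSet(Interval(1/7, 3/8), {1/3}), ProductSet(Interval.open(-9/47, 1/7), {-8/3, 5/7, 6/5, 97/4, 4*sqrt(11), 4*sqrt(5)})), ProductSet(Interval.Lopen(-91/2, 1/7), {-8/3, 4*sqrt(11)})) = ProductSet(Interval.Lopen(-91/2, 1/7), {-8/3, 4*sqrt(11)})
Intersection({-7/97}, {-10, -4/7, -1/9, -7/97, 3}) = {-7/97}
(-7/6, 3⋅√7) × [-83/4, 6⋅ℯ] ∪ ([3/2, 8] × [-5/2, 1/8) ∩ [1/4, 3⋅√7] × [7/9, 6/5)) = (-7/6, 3⋅√7) × [-83/4, 6⋅ℯ]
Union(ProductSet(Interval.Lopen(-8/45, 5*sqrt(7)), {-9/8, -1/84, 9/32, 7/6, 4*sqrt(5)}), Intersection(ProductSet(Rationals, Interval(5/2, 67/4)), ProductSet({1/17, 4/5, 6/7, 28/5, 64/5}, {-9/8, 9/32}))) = ProductSet(Interval.Lopen(-8/45, 5*sqrt(7)), {-9/8, -1/84, 9/32, 7/6, 4*sqrt(5)})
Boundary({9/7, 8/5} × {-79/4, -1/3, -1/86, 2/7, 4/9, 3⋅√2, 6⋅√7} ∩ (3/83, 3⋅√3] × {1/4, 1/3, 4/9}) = {9/7, 8/5} × {4/9}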